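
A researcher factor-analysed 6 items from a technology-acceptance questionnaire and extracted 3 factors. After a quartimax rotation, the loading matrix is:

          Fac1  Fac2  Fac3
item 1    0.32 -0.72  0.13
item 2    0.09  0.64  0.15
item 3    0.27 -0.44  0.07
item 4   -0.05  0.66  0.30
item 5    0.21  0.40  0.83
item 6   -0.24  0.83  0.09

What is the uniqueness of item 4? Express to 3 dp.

0.472

h² = (-0.05)² + 0.66² + 0.30² = 0.0025 + 0.4356 + 0.0900 = 0.5281
Uniqueness u² = 1 − h² = 1 − 0.5281 = 0.4719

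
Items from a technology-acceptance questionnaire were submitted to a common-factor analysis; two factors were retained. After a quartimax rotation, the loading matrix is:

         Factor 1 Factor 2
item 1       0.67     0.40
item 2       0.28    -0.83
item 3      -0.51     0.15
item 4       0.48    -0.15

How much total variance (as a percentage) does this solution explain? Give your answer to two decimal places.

SS loadings by factor: 1.0178, 0.8939; total = 1.9117.
Total variance with 4 standardized items is 4, so the solution explains 1.9117/4 = 0.4779 = 47.79%.

47.79%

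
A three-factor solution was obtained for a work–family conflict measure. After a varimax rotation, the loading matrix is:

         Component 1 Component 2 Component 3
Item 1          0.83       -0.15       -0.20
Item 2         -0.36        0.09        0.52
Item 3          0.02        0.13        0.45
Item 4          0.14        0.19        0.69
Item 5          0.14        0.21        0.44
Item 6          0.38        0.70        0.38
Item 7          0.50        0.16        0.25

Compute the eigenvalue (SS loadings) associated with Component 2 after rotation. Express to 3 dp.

0.643

SS loadings for Component 2 = (-0.15)² + 0.09² + 0.13² + 0.19² + 0.21² + 0.70² + 0.16² = 0.0225 + 0.0081 + 0.0169 + 0.0361 + 0.0441 + 0.4900 + 0.0256 = 0.6433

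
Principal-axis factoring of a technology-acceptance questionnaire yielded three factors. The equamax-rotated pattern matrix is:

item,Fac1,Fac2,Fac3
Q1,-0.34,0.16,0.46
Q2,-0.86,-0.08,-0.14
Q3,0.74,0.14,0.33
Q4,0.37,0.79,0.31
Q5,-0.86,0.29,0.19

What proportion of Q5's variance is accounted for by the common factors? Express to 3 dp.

h² = (-0.86)² + 0.29² + 0.19² = 0.7396 + 0.0841 + 0.0361 = 0.8598

0.860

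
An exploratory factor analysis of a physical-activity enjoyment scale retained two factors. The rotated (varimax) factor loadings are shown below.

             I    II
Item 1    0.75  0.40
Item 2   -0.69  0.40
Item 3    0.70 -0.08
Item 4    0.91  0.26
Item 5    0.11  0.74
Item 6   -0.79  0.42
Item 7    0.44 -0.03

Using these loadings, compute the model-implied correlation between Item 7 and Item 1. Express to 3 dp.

r̂ = Σ λ_i·λ_j across factors = (0.44)(0.75) + (-0.03)(0.40)
  = +0.3300 -0.0120 = 0.3180

0.318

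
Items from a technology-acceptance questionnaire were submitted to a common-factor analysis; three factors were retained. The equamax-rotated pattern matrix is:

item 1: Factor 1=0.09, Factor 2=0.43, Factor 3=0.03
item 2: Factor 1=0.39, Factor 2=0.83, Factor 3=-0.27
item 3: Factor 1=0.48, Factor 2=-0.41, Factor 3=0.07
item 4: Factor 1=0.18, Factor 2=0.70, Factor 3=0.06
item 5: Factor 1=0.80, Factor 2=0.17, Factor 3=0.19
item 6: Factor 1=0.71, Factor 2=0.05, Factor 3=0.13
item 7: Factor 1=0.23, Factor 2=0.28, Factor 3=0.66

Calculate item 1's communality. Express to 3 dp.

0.194

h² = 0.09² + 0.43² + 0.03² = 0.0081 + 0.1849 + 0.0009 = 0.1939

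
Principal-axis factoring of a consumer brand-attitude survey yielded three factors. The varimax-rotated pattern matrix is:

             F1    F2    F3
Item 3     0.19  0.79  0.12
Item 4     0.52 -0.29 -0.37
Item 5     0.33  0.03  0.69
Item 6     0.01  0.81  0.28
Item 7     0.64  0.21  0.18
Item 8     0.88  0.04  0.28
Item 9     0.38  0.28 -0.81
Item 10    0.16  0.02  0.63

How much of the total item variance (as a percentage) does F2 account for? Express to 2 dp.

18.62%

SS loadings for F2 = 0.79² + (-0.29)² + 0.03² + 0.81² + 0.21² + 0.04² + 0.28² + 0.02² = 1.4897
With 8 standardized items, total variance = 8. Proportion = 1.4897/8 = 0.1862 → 18.62%.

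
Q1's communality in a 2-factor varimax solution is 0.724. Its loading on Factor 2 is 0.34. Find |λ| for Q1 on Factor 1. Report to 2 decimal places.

0.78

Under orthogonal rotation h² = Σλ², so λ_Factor 1² = h² − (0.1156) = 0.724 − 0.1156 = 0.6084.
|λ| = √0.6084 = 0.7800.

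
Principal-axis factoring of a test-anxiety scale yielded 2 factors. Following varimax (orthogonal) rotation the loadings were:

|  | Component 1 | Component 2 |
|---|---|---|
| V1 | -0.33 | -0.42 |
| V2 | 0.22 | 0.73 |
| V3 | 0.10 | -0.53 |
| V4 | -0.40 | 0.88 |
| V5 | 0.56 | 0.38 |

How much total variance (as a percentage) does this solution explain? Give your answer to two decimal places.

SS loadings by factor: 0.6409, 1.9090; total = 2.5499.
Total variance with 5 standardized items is 5, so the solution explains 2.5499/5 = 0.5100 = 51.00%.

51.00%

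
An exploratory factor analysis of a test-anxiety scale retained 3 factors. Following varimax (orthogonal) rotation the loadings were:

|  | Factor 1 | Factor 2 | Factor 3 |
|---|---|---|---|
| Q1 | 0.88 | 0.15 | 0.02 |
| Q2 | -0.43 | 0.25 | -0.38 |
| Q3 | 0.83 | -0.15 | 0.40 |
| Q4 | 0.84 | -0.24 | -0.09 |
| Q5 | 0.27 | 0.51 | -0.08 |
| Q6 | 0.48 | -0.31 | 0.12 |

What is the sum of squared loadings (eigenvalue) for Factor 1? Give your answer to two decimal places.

2.66

SS loadings for Factor 1 = 0.88² + (-0.43)² + 0.83² + 0.84² + 0.27² + 0.48² = 0.7744 + 0.1849 + 0.6889 + 0.7056 + 0.0729 + 0.2304 = 2.6571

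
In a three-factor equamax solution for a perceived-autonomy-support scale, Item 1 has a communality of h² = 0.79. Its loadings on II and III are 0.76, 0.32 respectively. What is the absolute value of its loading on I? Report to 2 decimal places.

0.33

Under orthogonal rotation h² = Σλ², so λ_I² = h² − (0.6800) = 0.79 − 0.6800 = 0.1100.
|λ| = √0.1100 = 0.3317.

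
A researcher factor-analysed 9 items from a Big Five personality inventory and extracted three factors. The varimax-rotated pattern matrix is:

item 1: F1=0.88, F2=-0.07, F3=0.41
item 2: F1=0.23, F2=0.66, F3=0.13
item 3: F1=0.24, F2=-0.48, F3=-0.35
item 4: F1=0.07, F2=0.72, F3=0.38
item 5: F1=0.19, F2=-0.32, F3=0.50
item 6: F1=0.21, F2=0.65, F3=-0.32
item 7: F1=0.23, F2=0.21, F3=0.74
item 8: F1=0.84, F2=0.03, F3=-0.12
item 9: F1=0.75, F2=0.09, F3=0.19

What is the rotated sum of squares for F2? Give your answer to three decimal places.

SS loadings for F2 = (-0.07)² + 0.66² + (-0.48)² + 0.72² + (-0.32)² + 0.65² + 0.21² + 0.03² + 0.09² = 0.0049 + 0.4356 + 0.2304 + 0.5184 + 0.1024 + 0.4225 + 0.0441 + 0.0009 + 0.0081 = 1.7673

1.767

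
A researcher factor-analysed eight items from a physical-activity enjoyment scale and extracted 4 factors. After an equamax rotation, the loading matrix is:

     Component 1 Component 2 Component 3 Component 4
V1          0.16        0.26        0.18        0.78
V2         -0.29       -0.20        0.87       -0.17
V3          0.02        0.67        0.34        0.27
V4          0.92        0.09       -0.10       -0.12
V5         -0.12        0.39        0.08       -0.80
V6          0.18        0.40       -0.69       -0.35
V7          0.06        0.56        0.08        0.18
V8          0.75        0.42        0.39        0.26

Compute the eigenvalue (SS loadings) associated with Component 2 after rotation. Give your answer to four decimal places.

SS loadings for Component 2 = 0.26² + (-0.20)² + 0.67² + 0.09² + 0.39² + 0.40² + 0.56² + 0.42² = 0.0676 + 0.0400 + 0.4489 + 0.0081 + 0.1521 + 0.1600 + 0.3136 + 0.1764 = 1.3667

1.3667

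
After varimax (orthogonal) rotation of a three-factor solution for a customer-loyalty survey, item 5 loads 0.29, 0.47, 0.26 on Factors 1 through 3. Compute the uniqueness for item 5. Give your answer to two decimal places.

0.63

h² = 0.29² + 0.47² + 0.26² = 0.0841 + 0.2209 + 0.0676 = 0.3726
Uniqueness u² = 1 − h² = 1 − 0.3726 = 0.6274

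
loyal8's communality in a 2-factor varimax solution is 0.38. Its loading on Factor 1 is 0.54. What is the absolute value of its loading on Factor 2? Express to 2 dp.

Under orthogonal rotation h² = Σλ², so λ_Factor 2² = h² − (0.2916) = 0.38 − 0.2916 = 0.0884.
|λ| = √0.0884 = 0.2973.

0.30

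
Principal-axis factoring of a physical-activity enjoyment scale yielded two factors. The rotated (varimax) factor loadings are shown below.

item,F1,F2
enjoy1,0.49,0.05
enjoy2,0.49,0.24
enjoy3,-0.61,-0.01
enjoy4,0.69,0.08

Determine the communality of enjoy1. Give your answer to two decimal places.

0.24

h² = 0.49² + 0.05² = 0.2401 + 0.0025 = 0.2426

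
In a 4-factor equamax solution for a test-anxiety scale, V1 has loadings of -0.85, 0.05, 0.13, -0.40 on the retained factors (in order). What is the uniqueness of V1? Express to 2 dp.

0.10

h² = (-0.85)² + 0.05² + 0.13² + (-0.40)² = 0.7225 + 0.0025 + 0.0169 + 0.1600 = 0.9019
Uniqueness u² = 1 − h² = 1 − 0.9019 = 0.0981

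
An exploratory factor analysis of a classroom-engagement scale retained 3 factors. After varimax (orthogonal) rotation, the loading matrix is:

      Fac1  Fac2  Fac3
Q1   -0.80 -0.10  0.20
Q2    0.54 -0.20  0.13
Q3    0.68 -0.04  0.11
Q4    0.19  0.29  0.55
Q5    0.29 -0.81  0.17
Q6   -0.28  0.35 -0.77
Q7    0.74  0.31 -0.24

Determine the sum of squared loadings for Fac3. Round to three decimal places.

SS loadings for Fac3 = 0.20² + 0.13² + 0.11² + 0.55² + 0.17² + (-0.77)² + (-0.24)² = 0.0400 + 0.0169 + 0.0121 + 0.3025 + 0.0289 + 0.5929 + 0.0576 = 1.0509

1.051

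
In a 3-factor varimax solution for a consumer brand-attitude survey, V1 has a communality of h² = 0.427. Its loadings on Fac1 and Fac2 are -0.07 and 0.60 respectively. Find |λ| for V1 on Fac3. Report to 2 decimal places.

Under orthogonal rotation h² = Σλ², so λ_Fac3² = h² − (0.3649) = 0.427 − 0.3649 = 0.0621.
|λ| = √0.0621 = 0.2492.

0.25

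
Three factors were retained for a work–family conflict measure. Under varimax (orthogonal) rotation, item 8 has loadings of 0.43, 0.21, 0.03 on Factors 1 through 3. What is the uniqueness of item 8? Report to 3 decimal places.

h² = 0.43² + 0.21² + 0.03² = 0.1849 + 0.0441 + 0.0009 = 0.2299
Uniqueness u² = 1 − h² = 1 − 0.2299 = 0.7701

0.770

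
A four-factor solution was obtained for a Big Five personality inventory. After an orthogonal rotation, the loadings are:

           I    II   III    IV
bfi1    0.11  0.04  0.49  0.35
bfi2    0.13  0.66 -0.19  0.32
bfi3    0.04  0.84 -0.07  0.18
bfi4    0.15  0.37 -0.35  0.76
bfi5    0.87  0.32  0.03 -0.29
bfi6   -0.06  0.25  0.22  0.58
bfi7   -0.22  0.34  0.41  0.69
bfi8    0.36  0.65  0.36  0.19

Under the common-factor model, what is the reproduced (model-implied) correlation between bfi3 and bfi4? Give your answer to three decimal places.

r̂ = Σ λ_i·λ_j across factors = (0.04)(0.15) + (0.84)(0.37) + (-0.07)(-0.35) + (0.18)(0.76)
  = +0.0060 +0.3108 +0.0245 +0.1368 = 0.4781

0.478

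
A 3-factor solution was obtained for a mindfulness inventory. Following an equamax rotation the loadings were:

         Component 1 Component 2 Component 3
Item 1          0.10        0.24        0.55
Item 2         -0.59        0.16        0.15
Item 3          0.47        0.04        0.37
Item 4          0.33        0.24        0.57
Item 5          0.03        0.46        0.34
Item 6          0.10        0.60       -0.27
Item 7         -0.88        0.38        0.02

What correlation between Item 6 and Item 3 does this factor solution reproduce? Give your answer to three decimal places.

-0.029

r̂ = Σ λ_i·λ_j across factors = (0.10)(0.47) + (0.60)(0.04) + (-0.27)(0.37)
  = +0.0470 +0.0240 -0.0999 = -0.0289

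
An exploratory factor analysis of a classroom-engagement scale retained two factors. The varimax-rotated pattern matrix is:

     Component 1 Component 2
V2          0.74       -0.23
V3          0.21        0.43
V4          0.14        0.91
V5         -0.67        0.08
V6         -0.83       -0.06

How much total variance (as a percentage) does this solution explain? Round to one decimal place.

56.5%

SS loadings by factor: 1.7491, 1.0759; total = 2.8250.
Total variance with 5 standardized items is 5, so the solution explains 2.8250/5 = 0.5650 = 56.50%.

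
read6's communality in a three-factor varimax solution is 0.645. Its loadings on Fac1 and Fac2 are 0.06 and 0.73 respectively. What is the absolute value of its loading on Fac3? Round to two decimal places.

Under orthogonal rotation h² = Σλ², so λ_Fac3² = h² − (0.5365) = 0.645 − 0.5365 = 0.1085.
|λ| = √0.1085 = 0.3294.

0.33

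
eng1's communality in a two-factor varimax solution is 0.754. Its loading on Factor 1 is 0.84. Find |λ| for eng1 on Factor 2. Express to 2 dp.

Under orthogonal rotation h² = Σλ², so λ_Factor 2² = h² − (0.7056) = 0.754 − 0.7056 = 0.0484.
|λ| = √0.0484 = 0.2200.

0.22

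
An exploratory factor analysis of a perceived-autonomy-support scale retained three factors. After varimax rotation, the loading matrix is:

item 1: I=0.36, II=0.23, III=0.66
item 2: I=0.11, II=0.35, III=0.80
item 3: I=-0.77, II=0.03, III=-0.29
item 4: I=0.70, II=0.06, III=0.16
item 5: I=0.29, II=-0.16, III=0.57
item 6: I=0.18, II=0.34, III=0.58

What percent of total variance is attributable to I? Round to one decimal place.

SS loadings for I = 0.36² + 0.11² + (-0.77)² + 0.70² + 0.29² + 0.18² = 1.3411
With 6 standardized items, total variance = 6. Proportion = 1.3411/6 = 0.2235 → 22.35%.

22.4%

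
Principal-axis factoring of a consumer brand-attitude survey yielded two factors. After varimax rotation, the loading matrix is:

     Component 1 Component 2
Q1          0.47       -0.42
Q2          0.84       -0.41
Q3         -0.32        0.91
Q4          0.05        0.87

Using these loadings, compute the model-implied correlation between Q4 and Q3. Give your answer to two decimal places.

r̂ = Σ λ_i·λ_j across factors = (0.05)(-0.32) + (0.87)(0.91)
  = -0.0160 +0.7917 = 0.7757

0.78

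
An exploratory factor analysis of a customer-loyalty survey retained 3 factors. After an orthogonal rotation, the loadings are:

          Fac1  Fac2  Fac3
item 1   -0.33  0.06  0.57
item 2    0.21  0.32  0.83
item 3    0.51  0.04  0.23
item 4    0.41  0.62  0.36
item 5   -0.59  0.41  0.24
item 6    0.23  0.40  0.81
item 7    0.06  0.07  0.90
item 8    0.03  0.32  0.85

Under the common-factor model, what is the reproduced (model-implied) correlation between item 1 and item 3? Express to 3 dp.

-0.035

r̂ = Σ λ_i·λ_j across factors = (-0.33)(0.51) + (0.06)(0.04) + (0.57)(0.23)
  = -0.1683 +0.0024 +0.1311 = -0.0348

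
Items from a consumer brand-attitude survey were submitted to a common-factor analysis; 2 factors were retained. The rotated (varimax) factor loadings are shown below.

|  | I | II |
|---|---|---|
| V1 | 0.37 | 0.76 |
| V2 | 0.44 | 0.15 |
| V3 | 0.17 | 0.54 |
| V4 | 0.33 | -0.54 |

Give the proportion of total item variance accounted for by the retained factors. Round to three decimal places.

0.413

SS loadings by factor: 0.4683, 1.1833; total = 1.6516.
Total variance with 4 standardized items is 4, so the solution explains 1.6516/4 = 0.4129.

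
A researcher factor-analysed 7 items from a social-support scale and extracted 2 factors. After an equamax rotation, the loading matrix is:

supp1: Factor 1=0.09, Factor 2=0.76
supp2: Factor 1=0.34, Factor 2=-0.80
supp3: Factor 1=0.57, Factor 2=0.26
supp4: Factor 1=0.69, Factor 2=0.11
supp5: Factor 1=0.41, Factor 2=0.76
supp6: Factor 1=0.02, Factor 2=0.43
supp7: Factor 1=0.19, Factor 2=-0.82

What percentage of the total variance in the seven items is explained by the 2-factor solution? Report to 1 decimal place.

SS loadings by factor: 1.1293, 2.7322; total = 3.8615.
Total variance with 7 standardized items is 7, so the solution explains 3.8615/7 = 0.5516 = 55.16%.

55.2%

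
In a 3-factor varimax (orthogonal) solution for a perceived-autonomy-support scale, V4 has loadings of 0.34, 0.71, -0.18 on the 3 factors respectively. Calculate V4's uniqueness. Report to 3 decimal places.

0.348

h² = 0.34² + 0.71² + (-0.18)² = 0.1156 + 0.5041 + 0.0324 = 0.6521
Uniqueness u² = 1 − h² = 1 − 0.6521 = 0.3479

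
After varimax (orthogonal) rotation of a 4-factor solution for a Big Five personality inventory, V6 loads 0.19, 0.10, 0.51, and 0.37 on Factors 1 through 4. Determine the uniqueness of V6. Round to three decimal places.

h² = 0.19² + 0.10² + 0.51² + 0.37² = 0.0361 + 0.0100 + 0.2601 + 0.1369 = 0.4431
Uniqueness u² = 1 − h² = 1 − 0.4431 = 0.5569

0.557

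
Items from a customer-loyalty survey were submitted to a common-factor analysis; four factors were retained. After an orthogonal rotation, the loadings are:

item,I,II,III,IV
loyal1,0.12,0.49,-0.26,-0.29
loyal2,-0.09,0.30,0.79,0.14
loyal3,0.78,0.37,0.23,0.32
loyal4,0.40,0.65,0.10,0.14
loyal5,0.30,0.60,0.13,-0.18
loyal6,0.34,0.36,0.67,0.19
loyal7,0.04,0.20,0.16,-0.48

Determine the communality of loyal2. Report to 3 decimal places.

h² = (-0.09)² + 0.30² + 0.79² + 0.14² = 0.0081 + 0.0900 + 0.6241 + 0.0196 = 0.7418

0.742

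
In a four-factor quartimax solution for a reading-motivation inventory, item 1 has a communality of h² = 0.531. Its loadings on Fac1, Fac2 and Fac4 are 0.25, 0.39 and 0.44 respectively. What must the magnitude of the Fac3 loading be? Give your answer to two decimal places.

0.35

Under orthogonal rotation h² = Σλ², so λ_Fac3² = h² − (0.4082) = 0.531 − 0.4082 = 0.1228.
|λ| = √0.1228 = 0.3504.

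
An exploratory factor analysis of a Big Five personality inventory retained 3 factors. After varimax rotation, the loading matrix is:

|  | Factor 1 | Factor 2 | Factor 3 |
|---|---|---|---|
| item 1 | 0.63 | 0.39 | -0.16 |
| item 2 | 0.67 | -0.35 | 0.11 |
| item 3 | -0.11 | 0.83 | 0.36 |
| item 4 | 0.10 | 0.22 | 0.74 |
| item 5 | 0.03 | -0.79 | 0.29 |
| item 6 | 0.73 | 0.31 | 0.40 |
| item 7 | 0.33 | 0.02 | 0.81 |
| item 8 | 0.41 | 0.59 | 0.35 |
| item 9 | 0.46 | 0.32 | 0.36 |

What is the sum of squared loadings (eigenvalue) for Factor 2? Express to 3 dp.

2.183

SS loadings for Factor 2 = 0.39² + (-0.35)² + 0.83² + 0.22² + (-0.79)² + 0.31² + 0.02² + 0.59² + 0.32² = 0.1521 + 0.1225 + 0.6889 + 0.0484 + 0.6241 + 0.0961 + 0.0004 + 0.3481 + 0.1024 = 2.1830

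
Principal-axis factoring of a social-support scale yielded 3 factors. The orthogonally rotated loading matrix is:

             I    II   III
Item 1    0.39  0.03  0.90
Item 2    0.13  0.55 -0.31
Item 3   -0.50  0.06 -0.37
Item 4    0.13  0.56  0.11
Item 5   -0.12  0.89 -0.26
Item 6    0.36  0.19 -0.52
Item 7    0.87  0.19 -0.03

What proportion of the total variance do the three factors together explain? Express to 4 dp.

0.6022

SS loadings by factor: 1.3368, 1.4849, 1.3940; total = 4.2157.
Total variance with 7 standardized items is 7, so the solution explains 4.2157/7 = 0.6022.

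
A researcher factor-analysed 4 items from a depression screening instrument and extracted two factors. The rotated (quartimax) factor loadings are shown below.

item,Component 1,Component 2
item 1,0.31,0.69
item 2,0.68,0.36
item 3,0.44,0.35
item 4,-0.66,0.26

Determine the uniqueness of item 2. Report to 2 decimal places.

0.41

h² = 0.68² + 0.36² = 0.4624 + 0.1296 = 0.5920
Uniqueness u² = 1 − h² = 1 − 0.5920 = 0.4080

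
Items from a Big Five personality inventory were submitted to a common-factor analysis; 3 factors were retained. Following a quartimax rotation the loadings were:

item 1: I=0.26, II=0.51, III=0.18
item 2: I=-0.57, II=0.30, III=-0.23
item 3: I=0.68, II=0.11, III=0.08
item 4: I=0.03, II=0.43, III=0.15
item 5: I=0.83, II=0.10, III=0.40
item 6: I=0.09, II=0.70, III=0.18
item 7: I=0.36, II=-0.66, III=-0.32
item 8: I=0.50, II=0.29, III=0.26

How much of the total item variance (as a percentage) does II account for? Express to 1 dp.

19.6%

SS loadings for II = 0.51² + 0.30² + 0.11² + 0.43² + 0.10² + 0.70² + (-0.66)² + 0.29² = 1.5668
With 8 standardized items, total variance = 8. Proportion = 1.5668/8 = 0.1958 → 19.59%.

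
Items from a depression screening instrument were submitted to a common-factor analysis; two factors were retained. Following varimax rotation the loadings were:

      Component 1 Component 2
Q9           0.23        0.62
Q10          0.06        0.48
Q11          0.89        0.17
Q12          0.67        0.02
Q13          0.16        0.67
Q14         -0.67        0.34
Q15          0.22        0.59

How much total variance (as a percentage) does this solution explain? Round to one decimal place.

SS loadings by factor: 1.8204, 1.5567; total = 3.3771.
Total variance with 7 standardized items is 7, so the solution explains 3.3771/7 = 0.4824 = 48.24%.

48.2%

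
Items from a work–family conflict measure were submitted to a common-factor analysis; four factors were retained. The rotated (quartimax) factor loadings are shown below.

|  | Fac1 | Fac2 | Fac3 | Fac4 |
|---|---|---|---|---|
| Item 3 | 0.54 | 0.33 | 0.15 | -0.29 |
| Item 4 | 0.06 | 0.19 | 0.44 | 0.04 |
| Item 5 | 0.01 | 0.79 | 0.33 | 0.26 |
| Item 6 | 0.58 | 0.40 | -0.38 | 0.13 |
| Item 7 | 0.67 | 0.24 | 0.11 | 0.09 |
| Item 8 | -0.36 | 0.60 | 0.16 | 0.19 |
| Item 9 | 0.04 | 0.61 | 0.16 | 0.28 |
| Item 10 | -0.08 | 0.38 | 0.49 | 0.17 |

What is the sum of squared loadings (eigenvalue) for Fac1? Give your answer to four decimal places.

1.2182

SS loadings for Fac1 = 0.54² + 0.06² + 0.01² + 0.58² + 0.67² + (-0.36)² + 0.04² + (-0.08)² = 0.2916 + 0.0036 + 0.0001 + 0.3364 + 0.4489 + 0.1296 + 0.0016 + 0.0064 = 1.2182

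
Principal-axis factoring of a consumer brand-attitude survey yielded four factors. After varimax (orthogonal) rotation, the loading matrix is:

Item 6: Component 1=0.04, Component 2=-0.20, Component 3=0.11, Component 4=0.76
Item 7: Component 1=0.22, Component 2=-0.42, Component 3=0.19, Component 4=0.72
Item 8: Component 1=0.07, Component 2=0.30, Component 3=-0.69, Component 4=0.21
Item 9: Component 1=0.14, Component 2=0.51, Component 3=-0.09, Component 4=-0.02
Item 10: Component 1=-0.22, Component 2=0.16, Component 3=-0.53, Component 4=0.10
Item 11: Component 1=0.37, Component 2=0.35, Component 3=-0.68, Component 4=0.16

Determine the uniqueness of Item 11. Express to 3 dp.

0.253

h² = 0.37² + 0.35² + (-0.68)² + 0.16² = 0.1369 + 0.1225 + 0.4624 + 0.0256 = 0.7474
Uniqueness u² = 1 − h² = 1 − 0.7474 = 0.2526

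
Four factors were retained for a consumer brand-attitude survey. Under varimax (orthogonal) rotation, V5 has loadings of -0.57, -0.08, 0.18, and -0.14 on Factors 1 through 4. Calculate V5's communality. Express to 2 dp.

h² = (-0.57)² + (-0.08)² + 0.18² + (-0.14)² = 0.3249 + 0.0064 + 0.0324 + 0.0196 = 0.3833

0.38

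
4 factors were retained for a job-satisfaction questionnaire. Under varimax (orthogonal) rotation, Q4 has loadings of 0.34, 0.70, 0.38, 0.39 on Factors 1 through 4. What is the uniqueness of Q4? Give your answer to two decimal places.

0.10

h² = 0.34² + 0.70² + 0.38² + 0.39² = 0.1156 + 0.4900 + 0.1444 + 0.1521 = 0.9021
Uniqueness u² = 1 − h² = 1 − 0.9021 = 0.0979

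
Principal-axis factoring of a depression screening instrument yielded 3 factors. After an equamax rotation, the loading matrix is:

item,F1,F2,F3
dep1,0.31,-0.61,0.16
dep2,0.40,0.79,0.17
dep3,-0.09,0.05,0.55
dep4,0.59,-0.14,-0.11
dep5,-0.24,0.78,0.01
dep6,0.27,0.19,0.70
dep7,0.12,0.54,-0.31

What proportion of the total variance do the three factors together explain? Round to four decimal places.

Communalities: 0.4938, 0.8130, 0.3131, 0.3798, 0.6661, 0.5990, 0.4021; Σh² = 3.6669.
Total variance with 7 standardized items is 7, so the solution explains 3.6669/7 = 0.5238.

0.5238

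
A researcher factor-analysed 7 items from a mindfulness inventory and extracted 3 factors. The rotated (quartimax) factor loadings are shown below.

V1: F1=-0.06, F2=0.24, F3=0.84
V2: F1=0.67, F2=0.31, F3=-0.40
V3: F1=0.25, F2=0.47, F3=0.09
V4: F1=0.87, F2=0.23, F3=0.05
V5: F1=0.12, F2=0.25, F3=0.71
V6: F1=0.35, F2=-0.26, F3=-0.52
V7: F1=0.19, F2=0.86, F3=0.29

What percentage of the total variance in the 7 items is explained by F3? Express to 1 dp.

SS loadings for F3 = 0.84² + (-0.40)² + 0.09² + 0.05² + 0.71² + (-0.52)² + 0.29² = 1.7348
With 7 standardized items, total variance = 7. Proportion = 1.7348/7 = 0.2478 → 24.78%.

24.8%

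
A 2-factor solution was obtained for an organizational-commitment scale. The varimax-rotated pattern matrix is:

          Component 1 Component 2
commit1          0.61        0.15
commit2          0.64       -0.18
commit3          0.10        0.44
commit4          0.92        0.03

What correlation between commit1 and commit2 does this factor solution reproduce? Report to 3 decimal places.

0.363

r̂ = Σ λ_i·λ_j across factors = (0.61)(0.64) + (0.15)(-0.18)
  = +0.3904 -0.0270 = 0.3634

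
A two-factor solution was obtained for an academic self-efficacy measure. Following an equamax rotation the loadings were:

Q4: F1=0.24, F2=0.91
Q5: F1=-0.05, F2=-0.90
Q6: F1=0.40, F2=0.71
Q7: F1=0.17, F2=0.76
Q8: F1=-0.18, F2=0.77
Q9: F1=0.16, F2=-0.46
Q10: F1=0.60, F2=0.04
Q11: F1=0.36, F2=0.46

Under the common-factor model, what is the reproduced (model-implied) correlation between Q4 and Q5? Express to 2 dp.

-0.83

r̂ = Σ λ_i·λ_j across factors = (0.24)(-0.05) + (0.91)(-0.90)
  = -0.0120 -0.8190 = -0.8310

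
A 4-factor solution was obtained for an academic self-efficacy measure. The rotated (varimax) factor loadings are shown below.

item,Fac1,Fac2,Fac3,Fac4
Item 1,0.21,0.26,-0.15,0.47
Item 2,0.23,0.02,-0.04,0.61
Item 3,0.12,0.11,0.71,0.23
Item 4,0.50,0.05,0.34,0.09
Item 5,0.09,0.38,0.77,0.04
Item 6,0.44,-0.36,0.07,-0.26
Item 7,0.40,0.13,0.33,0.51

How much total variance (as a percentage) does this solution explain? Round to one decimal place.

SS loadings by factor: 0.7231, 0.3735, 1.3505, 0.9833; total = 3.4304.
Total variance with 7 standardized items is 7, so the solution explains 3.4304/7 = 0.4901 = 49.01%.

49.0%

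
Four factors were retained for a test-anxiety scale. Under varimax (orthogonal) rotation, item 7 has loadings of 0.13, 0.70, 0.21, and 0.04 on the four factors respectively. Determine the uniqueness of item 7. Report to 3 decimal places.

0.447

h² = 0.13² + 0.70² + 0.21² + 0.04² = 0.0169 + 0.4900 + 0.0441 + 0.0016 = 0.5526
Uniqueness u² = 1 − h² = 1 − 0.5526 = 0.4474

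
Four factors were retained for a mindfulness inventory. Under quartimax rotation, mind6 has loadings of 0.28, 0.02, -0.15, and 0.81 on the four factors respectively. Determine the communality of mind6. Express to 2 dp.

h² = 0.28² + 0.02² + (-0.15)² + 0.81² = 0.0784 + 0.0004 + 0.0225 + 0.6561 = 0.7574

0.76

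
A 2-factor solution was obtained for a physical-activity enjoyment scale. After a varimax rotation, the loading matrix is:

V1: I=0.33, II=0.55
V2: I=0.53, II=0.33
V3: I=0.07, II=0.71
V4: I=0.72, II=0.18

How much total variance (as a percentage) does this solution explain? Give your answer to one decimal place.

46.5%

SS loadings by factor: 0.9131, 0.9479; total = 1.8610.
Total variance with 4 standardized items is 4, so the solution explains 1.8610/4 = 0.4652 = 46.52%.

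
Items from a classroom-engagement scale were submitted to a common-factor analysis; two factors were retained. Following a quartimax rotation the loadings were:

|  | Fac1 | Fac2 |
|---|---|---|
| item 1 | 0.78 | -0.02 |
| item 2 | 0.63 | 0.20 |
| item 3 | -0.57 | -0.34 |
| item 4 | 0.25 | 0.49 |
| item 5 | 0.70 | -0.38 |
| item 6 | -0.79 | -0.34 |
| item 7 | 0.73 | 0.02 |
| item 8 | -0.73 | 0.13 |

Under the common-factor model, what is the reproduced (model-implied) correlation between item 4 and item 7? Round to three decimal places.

0.192

r̂ = Σ λ_i·λ_j across factors = (0.25)(0.73) + (0.49)(0.02)
  = +0.1825 +0.0098 = 0.1923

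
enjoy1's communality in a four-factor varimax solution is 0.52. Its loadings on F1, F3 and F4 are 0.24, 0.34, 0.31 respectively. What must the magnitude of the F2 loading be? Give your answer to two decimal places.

Under orthogonal rotation h² = Σλ², so λ_F2² = h² − (0.2693) = 0.52 − 0.2693 = 0.2507.
|λ| = √0.2507 = 0.5007.

0.50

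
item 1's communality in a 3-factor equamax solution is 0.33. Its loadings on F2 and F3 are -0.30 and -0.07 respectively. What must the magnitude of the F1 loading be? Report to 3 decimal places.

Under orthogonal rotation h² = Σλ², so λ_F1² = h² − (0.0949) = 0.33 − 0.0949 = 0.2351.
|λ| = √0.2351 = 0.4849.

0.485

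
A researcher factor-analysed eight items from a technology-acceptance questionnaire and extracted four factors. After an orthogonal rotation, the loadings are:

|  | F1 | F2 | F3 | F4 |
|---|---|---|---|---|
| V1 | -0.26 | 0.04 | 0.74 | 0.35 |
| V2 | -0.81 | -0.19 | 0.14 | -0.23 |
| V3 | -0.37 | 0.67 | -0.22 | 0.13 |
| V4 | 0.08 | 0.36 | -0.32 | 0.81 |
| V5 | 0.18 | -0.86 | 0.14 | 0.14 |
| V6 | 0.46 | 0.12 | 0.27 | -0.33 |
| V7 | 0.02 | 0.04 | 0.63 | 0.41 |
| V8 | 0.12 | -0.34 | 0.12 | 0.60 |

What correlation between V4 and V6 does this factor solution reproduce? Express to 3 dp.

-0.274

r̂ = Σ λ_i·λ_j across factors = (0.08)(0.46) + (0.36)(0.12) + (-0.32)(0.27) + (0.81)(-0.33)
  = +0.0368 +0.0432 -0.0864 -0.2673 = -0.2737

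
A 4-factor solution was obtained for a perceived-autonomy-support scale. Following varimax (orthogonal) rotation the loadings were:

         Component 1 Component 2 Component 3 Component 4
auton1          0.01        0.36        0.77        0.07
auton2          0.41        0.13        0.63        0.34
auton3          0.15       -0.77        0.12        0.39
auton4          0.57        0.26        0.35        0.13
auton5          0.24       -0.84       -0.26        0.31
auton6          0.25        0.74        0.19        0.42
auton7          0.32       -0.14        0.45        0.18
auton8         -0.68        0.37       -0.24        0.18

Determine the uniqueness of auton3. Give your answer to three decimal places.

0.218

h² = 0.15² + (-0.77)² + 0.12² + 0.39² = 0.0225 + 0.5929 + 0.0144 + 0.1521 = 0.7819
Uniqueness u² = 1 − h² = 1 − 0.7819 = 0.2181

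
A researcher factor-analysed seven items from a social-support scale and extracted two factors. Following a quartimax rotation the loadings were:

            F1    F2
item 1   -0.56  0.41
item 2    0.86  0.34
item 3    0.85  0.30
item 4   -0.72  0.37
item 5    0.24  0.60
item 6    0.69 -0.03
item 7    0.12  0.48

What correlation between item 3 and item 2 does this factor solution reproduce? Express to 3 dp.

r̂ = Σ λ_i·λ_j across factors = (0.85)(0.86) + (0.30)(0.34)
  = +0.7310 +0.1020 = 0.8330

0.833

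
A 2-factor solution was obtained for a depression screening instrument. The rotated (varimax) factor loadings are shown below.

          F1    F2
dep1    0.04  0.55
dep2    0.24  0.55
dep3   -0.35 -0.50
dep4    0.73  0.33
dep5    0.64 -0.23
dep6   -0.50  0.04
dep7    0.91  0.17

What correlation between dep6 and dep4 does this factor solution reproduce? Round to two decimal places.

r̂ = Σ λ_i·λ_j across factors = (-0.50)(0.73) + (0.04)(0.33)
  = -0.3650 +0.0132 = -0.3518

-0.35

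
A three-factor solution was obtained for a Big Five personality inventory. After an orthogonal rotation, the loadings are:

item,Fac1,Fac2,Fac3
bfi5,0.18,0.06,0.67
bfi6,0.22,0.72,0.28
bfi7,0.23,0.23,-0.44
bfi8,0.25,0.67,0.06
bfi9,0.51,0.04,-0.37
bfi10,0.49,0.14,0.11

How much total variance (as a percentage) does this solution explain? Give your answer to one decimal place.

SS loadings by factor: 0.6964, 1.0450, 0.8735; total = 2.6149.
Total variance with 6 standardized items is 6, so the solution explains 2.6149/6 = 0.4358 = 43.58%.

43.6%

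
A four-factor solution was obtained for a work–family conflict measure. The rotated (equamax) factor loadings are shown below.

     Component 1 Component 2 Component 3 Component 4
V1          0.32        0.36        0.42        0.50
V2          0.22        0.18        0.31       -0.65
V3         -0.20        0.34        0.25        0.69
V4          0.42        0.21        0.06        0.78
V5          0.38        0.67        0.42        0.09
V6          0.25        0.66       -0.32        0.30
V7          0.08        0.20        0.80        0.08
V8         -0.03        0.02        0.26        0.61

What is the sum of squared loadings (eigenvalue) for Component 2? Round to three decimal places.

SS loadings for Component 2 = 0.36² + 0.18² + 0.34² + 0.21² + 0.67² + 0.66² + 0.20² + 0.02² = 0.1296 + 0.0324 + 0.1156 + 0.0441 + 0.4489 + 0.4356 + 0.0400 + 0.0004 = 1.2466

1.247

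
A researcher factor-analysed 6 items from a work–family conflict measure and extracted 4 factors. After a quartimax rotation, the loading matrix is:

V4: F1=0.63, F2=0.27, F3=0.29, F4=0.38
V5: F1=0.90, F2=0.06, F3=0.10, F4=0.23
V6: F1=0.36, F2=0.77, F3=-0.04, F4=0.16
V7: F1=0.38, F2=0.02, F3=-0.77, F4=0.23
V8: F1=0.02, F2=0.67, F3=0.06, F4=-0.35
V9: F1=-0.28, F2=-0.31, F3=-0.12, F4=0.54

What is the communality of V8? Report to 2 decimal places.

h² = 0.02² + 0.67² + 0.06² + (-0.35)² = 0.0004 + 0.4489 + 0.0036 + 0.1225 = 0.5754

0.58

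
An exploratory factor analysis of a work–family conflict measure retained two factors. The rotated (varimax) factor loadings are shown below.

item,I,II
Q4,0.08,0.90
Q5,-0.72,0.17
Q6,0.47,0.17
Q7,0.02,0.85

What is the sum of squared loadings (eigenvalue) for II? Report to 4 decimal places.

SS loadings for II = 0.90² + 0.17² + 0.17² + 0.85² = 0.8100 + 0.0289 + 0.0289 + 0.7225 = 1.5903

1.5903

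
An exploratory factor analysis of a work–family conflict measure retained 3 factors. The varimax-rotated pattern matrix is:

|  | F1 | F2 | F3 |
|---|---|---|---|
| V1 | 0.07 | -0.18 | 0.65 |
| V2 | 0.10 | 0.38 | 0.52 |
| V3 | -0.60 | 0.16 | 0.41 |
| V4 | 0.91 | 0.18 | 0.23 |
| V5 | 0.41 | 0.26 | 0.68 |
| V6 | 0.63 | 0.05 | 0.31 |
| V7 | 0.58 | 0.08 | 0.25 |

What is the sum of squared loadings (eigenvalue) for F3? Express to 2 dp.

SS loadings for F3 = 0.65² + 0.52² + 0.41² + 0.23² + 0.68² + 0.31² + 0.25² = 0.4225 + 0.2704 + 0.1681 + 0.0529 + 0.4624 + 0.0961 + 0.0625 = 1.5349

1.53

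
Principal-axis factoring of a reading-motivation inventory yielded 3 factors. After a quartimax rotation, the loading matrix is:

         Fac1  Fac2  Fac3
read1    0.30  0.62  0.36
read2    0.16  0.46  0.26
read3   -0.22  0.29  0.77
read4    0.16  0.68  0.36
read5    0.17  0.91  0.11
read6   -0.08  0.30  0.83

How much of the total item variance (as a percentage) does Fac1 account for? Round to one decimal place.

3.7%

SS loadings for Fac1 = 0.30² + 0.16² + (-0.22)² + 0.16² + 0.17² + (-0.08)² = 0.2249
With 6 standardized items, total variance = 6. Proportion = 0.2249/6 = 0.0375 → 3.75%.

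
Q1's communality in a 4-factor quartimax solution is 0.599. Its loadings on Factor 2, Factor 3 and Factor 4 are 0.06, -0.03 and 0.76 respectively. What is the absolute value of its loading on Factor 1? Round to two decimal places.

0.13

Under orthogonal rotation h² = Σλ², so λ_Factor 1² = h² − (0.5821) = 0.599 − 0.5821 = 0.0169.
|λ| = √0.0169 = 0.1300.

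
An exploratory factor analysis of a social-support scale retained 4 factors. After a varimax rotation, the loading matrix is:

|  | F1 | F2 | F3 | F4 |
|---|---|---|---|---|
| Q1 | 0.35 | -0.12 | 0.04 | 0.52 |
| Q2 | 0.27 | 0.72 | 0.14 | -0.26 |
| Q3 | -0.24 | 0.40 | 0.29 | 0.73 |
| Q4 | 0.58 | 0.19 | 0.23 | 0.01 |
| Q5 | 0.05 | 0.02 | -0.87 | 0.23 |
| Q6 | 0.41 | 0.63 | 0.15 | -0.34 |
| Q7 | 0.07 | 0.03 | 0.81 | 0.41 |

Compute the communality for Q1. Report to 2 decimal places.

0.41

h² = 0.35² + (-0.12)² + 0.04² + 0.52² = 0.1225 + 0.0144 + 0.0016 + 0.2704 = 0.4089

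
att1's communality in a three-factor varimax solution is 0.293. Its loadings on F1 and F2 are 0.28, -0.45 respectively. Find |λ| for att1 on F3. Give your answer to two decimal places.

Under orthogonal rotation h² = Σλ², so λ_F3² = h² − (0.2809) = 0.293 − 0.2809 = 0.0121.
|λ| = √0.0121 = 0.1100.

0.11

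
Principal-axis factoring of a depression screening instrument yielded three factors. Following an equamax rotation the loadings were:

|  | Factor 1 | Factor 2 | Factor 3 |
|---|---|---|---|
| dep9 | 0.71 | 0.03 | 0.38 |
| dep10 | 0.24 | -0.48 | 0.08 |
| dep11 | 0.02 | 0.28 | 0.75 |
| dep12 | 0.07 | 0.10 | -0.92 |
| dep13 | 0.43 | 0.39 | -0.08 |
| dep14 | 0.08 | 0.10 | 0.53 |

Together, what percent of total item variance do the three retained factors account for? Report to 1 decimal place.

51.5%

Communalities: 0.6494, 0.2944, 0.6413, 0.8613, 0.3434, 0.2973; Σh² = 3.0871.
Total variance with 6 standardized items is 6, so the solution explains 3.0871/6 = 0.5145 = 51.45%.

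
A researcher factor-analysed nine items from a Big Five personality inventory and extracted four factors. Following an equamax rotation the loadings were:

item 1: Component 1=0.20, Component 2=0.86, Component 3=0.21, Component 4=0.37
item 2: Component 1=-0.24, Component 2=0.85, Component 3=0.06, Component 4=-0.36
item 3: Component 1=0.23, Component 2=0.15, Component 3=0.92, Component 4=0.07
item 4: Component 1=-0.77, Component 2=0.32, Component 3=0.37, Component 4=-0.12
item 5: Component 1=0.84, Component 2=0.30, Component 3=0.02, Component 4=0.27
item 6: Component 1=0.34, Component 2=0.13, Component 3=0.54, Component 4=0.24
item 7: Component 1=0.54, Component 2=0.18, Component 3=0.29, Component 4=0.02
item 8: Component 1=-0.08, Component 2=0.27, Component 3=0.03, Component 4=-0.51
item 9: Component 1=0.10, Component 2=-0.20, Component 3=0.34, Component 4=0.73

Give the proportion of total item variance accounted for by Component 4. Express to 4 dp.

0.1344

SS loadings for Component 4 = 0.37² + (-0.36)² + 0.07² + (-0.12)² + 0.27² + 0.24² + 0.02² + (-0.51)² + 0.73² = 1.2097
Proportion of variance = 1.2097 / 9 = 0.1344.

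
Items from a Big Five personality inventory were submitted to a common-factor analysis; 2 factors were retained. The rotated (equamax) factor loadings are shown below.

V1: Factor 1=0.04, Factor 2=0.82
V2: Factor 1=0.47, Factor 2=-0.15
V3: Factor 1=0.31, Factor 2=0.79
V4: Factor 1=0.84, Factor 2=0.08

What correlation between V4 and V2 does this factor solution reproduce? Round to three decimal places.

0.383

r̂ = Σ λ_i·λ_j across factors = (0.84)(0.47) + (0.08)(-0.15)
  = +0.3948 -0.0120 = 0.3828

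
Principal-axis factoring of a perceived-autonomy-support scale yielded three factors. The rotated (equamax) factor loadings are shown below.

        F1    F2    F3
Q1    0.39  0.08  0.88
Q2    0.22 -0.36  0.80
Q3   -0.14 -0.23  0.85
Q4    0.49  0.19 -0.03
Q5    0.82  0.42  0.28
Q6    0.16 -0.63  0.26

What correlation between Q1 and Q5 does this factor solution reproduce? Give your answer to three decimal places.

r̂ = Σ λ_i·λ_j across factors = (0.39)(0.82) + (0.08)(0.42) + (0.88)(0.28)
  = +0.3198 +0.0336 +0.2464 = 0.5998

0.600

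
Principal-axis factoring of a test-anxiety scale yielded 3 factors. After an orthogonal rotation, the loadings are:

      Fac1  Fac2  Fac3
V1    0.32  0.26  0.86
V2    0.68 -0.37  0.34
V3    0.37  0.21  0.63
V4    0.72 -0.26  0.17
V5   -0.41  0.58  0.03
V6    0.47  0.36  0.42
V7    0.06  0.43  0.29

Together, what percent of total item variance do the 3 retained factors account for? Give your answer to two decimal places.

58.89%

Communalities: 0.9096, 0.7149, 0.5779, 0.6149, 0.5054, 0.5269, 0.2726; Σh² = 4.1222.
Total variance with 7 standardized items is 7, so the solution explains 4.1222/7 = 0.5889 = 58.89%.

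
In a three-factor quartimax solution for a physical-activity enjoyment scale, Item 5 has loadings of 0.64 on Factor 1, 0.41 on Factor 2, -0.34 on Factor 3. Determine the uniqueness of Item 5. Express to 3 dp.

0.307

h² = 0.64² + 0.41² + (-0.34)² = 0.4096 + 0.1681 + 0.1156 = 0.6933
Uniqueness u² = 1 − h² = 1 − 0.6933 = 0.3067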